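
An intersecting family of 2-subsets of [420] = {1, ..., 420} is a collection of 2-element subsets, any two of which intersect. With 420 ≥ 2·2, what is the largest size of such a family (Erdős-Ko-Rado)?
max |F| = C(419, 1) = 419

Erdős-Ko-Rado (1961): when n ≥ 2k, max |F| = C(n−1, k−1). The bound is attained by the star {A : i ∈ A} for any fixed i ∈ [n]. Here C(420−1, 2−1) = C(419, 1) = 419.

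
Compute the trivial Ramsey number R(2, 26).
R(2, 26) = 26

R(2, k) = k for all k ≥ 2: in a 2-colouring of K_k, either some edge is red (a red K_2) or all edges are blue (a blue K_k). And K_{25} coloured all-blue has no blue K_26, so R(2, 26) > 25. Hence R(2, 26) = 26.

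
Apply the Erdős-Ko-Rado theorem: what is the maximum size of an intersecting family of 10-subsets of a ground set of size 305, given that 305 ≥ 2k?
max |F| = C(304, 9) = 54222992899492560

Erdős-Ko-Rado (1961): when n ≥ 2k, max |F| = C(n−1, k−1). The bound is attained by the star {A : i ∈ A} for any fixed i ∈ [n]. Here C(305−1, 10−1) = C(304, 9) = 54222992899492560.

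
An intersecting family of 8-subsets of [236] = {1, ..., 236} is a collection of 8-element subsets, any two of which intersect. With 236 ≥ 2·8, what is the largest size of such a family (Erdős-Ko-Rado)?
max |F| = C(235, 7) = 7175834063970

Erdős-Ko-Rado (1961): when n ≥ 2k, max |F| = C(n−1, k−1). The bound is attained by the star {A : i ∈ A} for any fixed i ∈ [n]. Here C(236−1, 8−1) = C(235, 7) = 7175834063970.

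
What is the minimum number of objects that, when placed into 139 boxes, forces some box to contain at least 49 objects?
n = (49 − 1)·139 + 1 = 6673

By the generalised pigeonhole principle, to guarantee some box contains ≥ r objects we need more than (r − 1) · k objects total. Threshold: n = (r − 1) · k + 1. With r = 49 and k = 139: n = 48 · 139 + 1 = 6672 + 1 = 6673. For n = 6672 = 48 · 139, we can put exactly 48 objects in every box, avoiding 49 in any single one — so 6673 is tight.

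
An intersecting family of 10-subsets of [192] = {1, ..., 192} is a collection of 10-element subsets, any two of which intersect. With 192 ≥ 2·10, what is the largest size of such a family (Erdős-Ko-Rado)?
max |F| = C(191, 9) = 769907908375815

Erdős-Ko-Rado (1961): when n ≥ 2k, max |F| = C(n−1, k−1). The bound is attained by the star {A : i ∈ A} for any fixed i ∈ [n]. Here C(192−1, 10−1) = C(191, 9) = 769907908375815.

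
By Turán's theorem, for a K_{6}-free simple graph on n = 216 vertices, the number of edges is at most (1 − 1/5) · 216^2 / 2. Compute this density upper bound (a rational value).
Turán density bound = (4/5) · 216^2/2 = 93312/5 ≈ 18662.4

Turán's theorem: ex(n, K_{r+1}) is achieved by the complete r-partite Turán graph T(n, r) with parts as balanced as possible, and is at most (1 − 1/r) · n^2/2. For r = 5, n = 216: the density bound is (4/5) · 46656/2 = 93312/5 ≈ 18662.4. The integer-valued extremum is e(T(216, 5)) = 18662, which is strictly less than the density bound 93312/5 since 5 ∤ 216 (the parts of T(216, 5) cannot all be equal).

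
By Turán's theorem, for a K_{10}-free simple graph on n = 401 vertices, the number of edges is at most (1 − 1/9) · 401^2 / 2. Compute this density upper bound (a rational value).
Turán density bound = (8/9) · 401^2/2 = 643204/9 ≈ 71467.1111

Turán's theorem: ex(n, K_{r+1}) is achieved by the complete r-partite Turán graph T(n, r) with parts as balanced as possible, and is at most (1 − 1/r) · n^2/2. For r = 9, n = 401: the density bound is (8/9) · 160801/2 = 643204/9 ≈ 71467.1111. The integer-valued extremum is e(T(401, 9)) = 71466, which is strictly less than the density bound 643204/9 since 9 ∤ 401 (the parts of T(401, 9) cannot all be equal).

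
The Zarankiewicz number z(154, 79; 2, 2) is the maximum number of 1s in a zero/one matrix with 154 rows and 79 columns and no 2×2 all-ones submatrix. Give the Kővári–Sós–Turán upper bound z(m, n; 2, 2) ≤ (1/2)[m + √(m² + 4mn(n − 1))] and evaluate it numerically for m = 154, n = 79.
z(154, 79; 2, 2) ≤ (1/2)[154 + √(154² + 4·154·79·78)] = (1/2)[154 + √3819508] = 1054.1781

Kővári–Sós–Turán: let r_1, ..., r_154 be the row sums and z = Σ r_i the total number of 1s. Each pair of columns can share at most one row with both entries 1 (else a 2×2 all-ones block appears), so Σ_i C(r_i, 2) ≤ C(79, 2) = 3081. By convexity Σ_i C(r_i, 2) ≥ 154·C(z/154, 2) = z(z − 154)/(2·154), giving z² − 154z − 154·79·78 ≤ 0 and hence z ≤ (1/2)[154 + √(23716 + 4·948948)] = (1/2)[154 + √3819508] ≈ (1/2)(154 + 1954.3562) = 1054.1781.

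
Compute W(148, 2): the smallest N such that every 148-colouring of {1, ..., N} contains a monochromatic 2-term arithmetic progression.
W(148, 2) = 148 + 1 = 149

A 2-term AP is any pair of integers, so a monochromatic 2-AP exists iff some colour is used at least twice. With 148 colours, the colouring i ↦ i on {1, ..., 148} uses each colour once, avoiding any monochromatic pair, so W(148, 2) > 148. For {1, ..., 149}, pigeonhole forces two integers of the same colour, which form a monochromatic 2-AP. Hence W(148, 2) = 149.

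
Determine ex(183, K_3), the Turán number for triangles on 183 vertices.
ex(183, K_3) = ⌊183^2/4⌋ = 8372

Mantel (1907): a triangle-free graph on n vertices has at most ⌊n^2/4⌋ edges, with equality for the complete bipartite graph K_{⌊n/2⌋, ⌈n/2⌉}. For n = 183: ⌊183^2/4⌋ = ⌊33489/4⌋ = 8372. The extremal graph is K_{91, 92}, which has 91·92 = 8372 edges.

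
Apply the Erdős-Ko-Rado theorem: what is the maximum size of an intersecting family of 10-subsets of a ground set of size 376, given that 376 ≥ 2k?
max |F| = C(375, 9) = 366866022765580250

Erdős-Ko-Rado (1961): when n ≥ 2k, max |F| = C(n−1, k−1). The bound is attained by the star {A : i ∈ A} for any fixed i ∈ [n]. Here C(376−1, 10−1) = C(375, 9) = 366866022765580250.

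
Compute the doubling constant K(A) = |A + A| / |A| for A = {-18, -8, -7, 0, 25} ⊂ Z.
K = |A + A| / |A| = 15/5 = 3

Enumerate A + A = {a + b : a, b ∈ A}. With |A| = 5, there are |A|^2 = 25 ordered sum pairs; collecting distinct values, A + A = {-36, -26, -25, -18, -16, -15, -14, -8, -7, 0, 7, 17, 18, 25, 50}, so |A + A| = 15. Thus K = 15/5 = 3. For comparison, the minimum possible |A + A| over all 5-element sets is 2·5 − 1 = 9 (so min K = 9/5), attained only by arithmetic progressions.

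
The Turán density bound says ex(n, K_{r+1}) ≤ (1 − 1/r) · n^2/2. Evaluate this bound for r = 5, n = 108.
Turán density bound = (4/5) · 108^2/2 = 23328/5 ≈ 4665.6

Turán's theorem: ex(n, K_{r+1}) is achieved by the complete r-partite Turán graph T(n, r) with parts as balanced as possible, and is at most (1 − 1/r) · n^2/2. For r = 5, n = 108: the density bound is (4/5) · 11664/2 = 23328/5 ≈ 4665.6. The integer-valued extremum is e(T(108, 5)) = 4665, which is strictly less than the density bound 23328/5 since 5 ∤ 108 (the parts of T(108, 5) cannot all be equal).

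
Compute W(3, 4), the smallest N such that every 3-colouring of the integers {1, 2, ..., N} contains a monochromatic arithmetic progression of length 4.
W(3, 4) = 293

This is a classical value, W(3, 4) = 293, established by combining an explicit 3-colouring of {1, ..., 292} with no monochromatic 4-AP (giving the lower bound W(3, 4) > 292) and a finite case analysis / exhaustive computer search showing every 3-colouring of {1, ..., 293} has such an AP.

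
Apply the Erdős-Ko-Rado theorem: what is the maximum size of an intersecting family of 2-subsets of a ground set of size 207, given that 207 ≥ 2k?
max |F| = C(206, 1) = 206

Erdős-Ko-Rado (1961): when n ≥ 2k, max |F| = C(n−1, k−1). The bound is attained by the star {A : i ∈ A} for any fixed i ∈ [n]. Here C(207−1, 2−1) = C(206, 1) = 206.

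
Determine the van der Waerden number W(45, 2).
W(45, 2) = 45 + 1 = 46

A 2-term AP is any pair of integers, so a monochromatic 2-AP exists iff some colour is used at least twice. With 45 colours, the colouring i ↦ i on {1, ..., 45} uses each colour once, avoiding any monochromatic pair, so W(45, 2) > 45. For {1, ..., 46}, pigeonhole forces two integers of the same colour, which form a monochromatic 2-AP. Hence W(45, 2) = 46.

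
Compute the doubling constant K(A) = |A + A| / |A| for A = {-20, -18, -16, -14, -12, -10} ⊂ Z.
K = |A + A| / |A| = 11/6

Enumerate A + A = {a + b : a, b ∈ A}. With |A| = 6, there are |A|^2 = 36 ordered sum pairs; collecting distinct values, A + A = {-40, -38, -36, -34, -32, -30, -28, -26, -24, -22, -20}, so |A + A| = 11. Thus K = 11/6. Here |A + A| = 2|A| − 1 = 11, the minimum possible — so K = 11/6 is minimal, which holds iff A is an arithmetic progression.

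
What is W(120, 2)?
W(120, 2) = 120 + 1 = 121

A 2-term AP is any pair of integers, so a monochromatic 2-AP exists iff some colour is used at least twice. With 120 colours, the colouring i ↦ i on {1, ..., 120} uses each colour once, avoiding any monochromatic pair, so W(120, 2) > 120. For {1, ..., 121}, pigeonhole forces two integers of the same colour, which form a monochromatic 2-AP. Hence W(120, 2) = 121.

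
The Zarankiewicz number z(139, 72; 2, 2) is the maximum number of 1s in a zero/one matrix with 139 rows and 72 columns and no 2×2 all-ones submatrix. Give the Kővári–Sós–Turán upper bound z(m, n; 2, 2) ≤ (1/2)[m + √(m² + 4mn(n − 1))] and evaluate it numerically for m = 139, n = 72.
z(139, 72; 2, 2) ≤ (1/2)[139 + √(139² + 4·139·72·71)] = (1/2)[139 + √2861593] = 915.3122

Kővári–Sós–Turán: let r_1, ..., r_139 be the row sums and z = Σ r_i the total number of 1s. Each pair of columns can share at most one row with both entries 1 (else a 2×2 all-ones block appears), so Σ_i C(r_i, 2) ≤ C(72, 2) = 2556. By convexity Σ_i C(r_i, 2) ≥ 139·C(z/139, 2) = z(z − 139)/(2·139), giving z² − 139z − 139·72·71 ≤ 0 and hence z ≤ (1/2)[139 + √(19321 + 4·710568)] = (1/2)[139 + √2861593] ≈ (1/2)(139 + 1691.6244) = 915.3122.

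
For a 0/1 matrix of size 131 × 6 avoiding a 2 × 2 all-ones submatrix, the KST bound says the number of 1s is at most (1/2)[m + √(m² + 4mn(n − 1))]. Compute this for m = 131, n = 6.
z(131, 6; 2, 2) ≤ (1/2)[131 + √(131² + 4·131·6·5)] = (1/2)[131 + √32881] = 156.1656

Kővári–Sós–Turán: let r_1, ..., r_131 be the row sums and z = Σ r_i the total number of 1s. Each pair of columns can share at most one row with both entries 1 (else a 2×2 all-ones block appears), so Σ_i C(r_i, 2) ≤ C(6, 2) = 15. By convexity Σ_i C(r_i, 2) ≥ 131·C(z/131, 2) = z(z − 131)/(2·131), giving z² − 131z − 131·6·5 ≤ 0 and hence z ≤ (1/2)[131 + √(17161 + 4·3930)] = (1/2)[131 + √32881] ≈ (1/2)(131 + 181.3312) = 156.1656.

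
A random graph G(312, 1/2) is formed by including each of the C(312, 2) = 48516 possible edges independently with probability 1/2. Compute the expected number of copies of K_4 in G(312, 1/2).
E[# K_4] = C(312, 4) · (1/2)^C(4, 2) = 387278970 / 2^6 = 193639485/32 = 6051233.90625

For each 4-subset S of vertices (there are C(312, 4) = 387278970 such S), let X_S = 1 if S induces a K_4 (all C(4, 2) = 6 edges present). Then P(X_S = 1) = (1/2)^6 = 1/64. By linearity of expectation, E[# K_4] = C(312, 4) · (1/2)^6 = 387278970 / 64 = 193639485/32 = 6051233.90625.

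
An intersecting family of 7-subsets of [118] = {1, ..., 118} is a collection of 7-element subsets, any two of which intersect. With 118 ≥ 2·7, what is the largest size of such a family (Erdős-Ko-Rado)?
max |F| = C(117, 6) = 3127595016

Erdős-Ko-Rado (1961): when n ≥ 2k, max |F| = C(n−1, k−1). The bound is attained by the star {A : i ∈ A} for any fixed i ∈ [n]. Here C(118−1, 7−1) = C(117, 6) = 3127595016.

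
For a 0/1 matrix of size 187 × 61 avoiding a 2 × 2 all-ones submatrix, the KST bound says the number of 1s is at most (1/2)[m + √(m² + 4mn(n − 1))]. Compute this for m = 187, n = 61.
z(187, 61; 2, 2) ≤ (1/2)[187 + √(187² + 4·187·61·60)] = (1/2)[187 + √2772649] = 926.0637

Kővári–Sós–Turán: let r_1, ..., r_187 be the row sums and z = Σ r_i the total number of 1s. Each pair of columns can share at most one row with both entries 1 (else a 2×2 all-ones block appears), so Σ_i C(r_i, 2) ≤ C(61, 2) = 1830. By convexity Σ_i C(r_i, 2) ≥ 187·C(z/187, 2) = z(z − 187)/(2·187), giving z² − 187z − 187·61·60 ≤ 0 and hence z ≤ (1/2)[187 + √(34969 + 4·684420)] = (1/2)[187 + √2772649] ≈ (1/2)(187 + 1665.1273) = 926.0637.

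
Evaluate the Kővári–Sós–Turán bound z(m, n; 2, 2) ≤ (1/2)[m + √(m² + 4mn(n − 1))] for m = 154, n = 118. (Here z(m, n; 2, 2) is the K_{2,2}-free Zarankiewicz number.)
z(154, 118; 2, 2) ≤ (1/2)[154 + √(154² + 4·154·118·117)] = (1/2)[154 + √8528212] = 1537.1551

Kővári–Sós–Turán: let r_1, ..., r_154 be the row sums and z = Σ r_i the total number of 1s. Each pair of columns can share at most one row with both entries 1 (else a 2×2 all-ones block appears), so Σ_i C(r_i, 2) ≤ C(118, 2) = 6903. By convexity Σ_i C(r_i, 2) ≥ 154·C(z/154, 2) = z(z − 154)/(2·154), giving z² − 154z − 154·118·117 ≤ 0 and hence z ≤ (1/2)[154 + √(23716 + 4·2126124)] = (1/2)[154 + √8528212] ≈ (1/2)(154 + 2920.3103) = 1537.1551.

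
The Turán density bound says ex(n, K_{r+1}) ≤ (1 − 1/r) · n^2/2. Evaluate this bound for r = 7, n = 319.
Turán density bound = (6/7) · 319^2/2 = 305283/7 ≈ 43611.8571

Turán's theorem: ex(n, K_{r+1}) is achieved by the complete r-partite Turán graph T(n, r) with parts as balanced as possible, and is at most (1 − 1/r) · n^2/2. For r = 7, n = 319: the density bound is (6/7) · 101761/2 = 305283/7 ≈ 43611.8571. The integer-valued extremum is e(T(319, 7)) = 43611, which is strictly less than the density bound 305283/7 since 7 ∤ 319 (the parts of T(319, 7) cannot all be equal).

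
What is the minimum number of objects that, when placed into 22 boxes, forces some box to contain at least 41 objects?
n = (41 − 1)·22 + 1 = 881

By the generalised pigeonhole principle, to guarantee some box contains ≥ r objects we need more than (r − 1) · k objects total. Threshold: n = (r − 1) · k + 1. With r = 41 and k = 22: n = 40 · 22 + 1 = 880 + 1 = 881. For n = 880 = 40 · 22, we can put exactly 40 objects in every box, avoiding 41 in any single one — so 881 is tight.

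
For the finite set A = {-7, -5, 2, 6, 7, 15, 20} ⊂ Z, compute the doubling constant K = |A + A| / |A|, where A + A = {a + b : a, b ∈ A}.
K = |A + A| / |A| = 25/7

Enumerate A + A = {a + b : a, b ∈ A}. With |A| = 7, there are |A|^2 = 49 ordered sum pairs; collecting distinct values, A + A = {-14, -12, -10, -5, -3, -1, 0, 1, 2, 4, 8, 9, 10, 12, 13, 14, 15, 17, 21, 22, 26, 27, 30, 35, 40}, so |A + A| = 25. Thus K = 25/7. For comparison, the minimum possible |A + A| over all 7-element sets is 2·7 − 1 = 13 (so min K = 13/7), attained only by arithmetic progressions.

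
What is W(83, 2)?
W(83, 2) = 83 + 1 = 84

A 2-term AP is any pair of integers, so a monochromatic 2-AP exists iff some colour is used at least twice. With 83 colours, the colouring i ↦ i on {1, ..., 83} uses each colour once, avoiding any monochromatic pair, so W(83, 2) > 83. For {1, ..., 84}, pigeonhole forces two integers of the same colour, which form a monochromatic 2-AP. Hence W(83, 2) = 84.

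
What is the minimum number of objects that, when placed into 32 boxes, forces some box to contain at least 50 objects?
n = (50 − 1)·32 + 1 = 1569

By the generalised pigeonhole principle, to guarantee some box contains ≥ r objects we need more than (r − 1) · k objects total. Threshold: n = (r − 1) · k + 1. With r = 50 and k = 32: n = 49 · 32 + 1 = 1568 + 1 = 1569. For n = 1568 = 49 · 32, we can put exactly 49 objects in every box, avoiding 50 in any single one — so 1569 is tight.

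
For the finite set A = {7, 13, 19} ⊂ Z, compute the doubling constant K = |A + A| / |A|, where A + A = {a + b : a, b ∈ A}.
K = |A + A| / |A| = 5/3

Enumerate A + A = {a + b : a, b ∈ A}. With |A| = 3, there are |A|^2 = 9 ordered sum pairs; collecting distinct values, A + A = {14, 20, 26, 32, 38}, so |A + A| = 5. Thus K = 5/3. Here |A + A| = 2|A| − 1 = 5, the minimum possible — so K = 5/3 is minimal, which holds iff A is an arithmetic progression.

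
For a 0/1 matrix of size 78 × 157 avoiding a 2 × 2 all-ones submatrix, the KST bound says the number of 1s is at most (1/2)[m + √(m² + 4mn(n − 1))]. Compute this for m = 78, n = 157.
z(78, 157; 2, 2) ≤ (1/2)[78 + √(78² + 4·78·157·156)] = (1/2)[78 + √7647588] = 1421.7136

Kővári–Sós–Turán: let r_1, ..., r_78 be the row sums and z = Σ r_i the total number of 1s. Each pair of columns can share at most one row with both entries 1 (else a 2×2 all-ones block appears), so Σ_i C(r_i, 2) ≤ C(157, 2) = 12246. By convexity Σ_i C(r_i, 2) ≥ 78·C(z/78, 2) = z(z − 78)/(2·78), giving z² − 78z − 78·157·156 ≤ 0 and hence z ≤ (1/2)[78 + √(6084 + 4·1910376)] = (1/2)[78 + √7647588] ≈ (1/2)(78 + 2765.4273) = 1421.7136.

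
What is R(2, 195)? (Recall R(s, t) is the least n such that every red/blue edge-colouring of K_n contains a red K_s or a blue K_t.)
R(2, 195) = 195

R(2, k) = k for all k ≥ 2: in a 2-colouring of K_k, either some edge is red (a red K_2) or all edges are blue (a blue K_k). And K_{194} coloured all-blue has no blue K_195, so R(2, 195) > 194. Hence R(2, 195) = 195.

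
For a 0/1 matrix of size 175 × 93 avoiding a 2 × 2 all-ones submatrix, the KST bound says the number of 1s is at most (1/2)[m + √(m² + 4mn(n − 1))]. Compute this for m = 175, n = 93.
z(175, 93; 2, 2) ≤ (1/2)[175 + √(175² + 4·175·93·92)] = (1/2)[175 + √6019825] = 1314.2666

Kővári–Sós–Turán: let r_1, ..., r_175 be the row sums and z = Σ r_i the total number of 1s. Each pair of columns can share at most one row with both entries 1 (else a 2×2 all-ones block appears), so Σ_i C(r_i, 2) ≤ C(93, 2) = 4278. By convexity Σ_i C(r_i, 2) ≥ 175·C(z/175, 2) = z(z − 175)/(2·175), giving z² − 175z − 175·93·92 ≤ 0 and hence z ≤ (1/2)[175 + √(30625 + 4·1497300)] = (1/2)[175 + √6019825] ≈ (1/2)(175 + 2453.5332) = 1314.2666.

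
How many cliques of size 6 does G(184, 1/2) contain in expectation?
E[# K_6] = C(184, 6) · (1/2)^C(6, 2) = 49637730324 / 2^15 = 12409432581/8192 ≈ 1514823.313110

For each 6-subset S of vertices (there are C(184, 6) = 49637730324 such S), let X_S = 1 if S induces a K_6 (all C(6, 2) = 15 edges present). Then P(X_S = 1) = (1/2)^15 = 1/32768. By linearity of expectation, E[# K_6] = C(184, 6) · (1/2)^15 = 49637730324 / 32768 = 12409432581/8192 ≈ 1514823.313110.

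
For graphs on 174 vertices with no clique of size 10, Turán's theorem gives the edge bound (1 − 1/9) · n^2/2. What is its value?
Turán density bound = (8/9) · 174^2/2 = 13456

Turán's theorem: ex(n, K_{r+1}) is achieved by the complete r-partite Turán graph T(n, r) with parts as balanced as possible, and is at most (1 − 1/r) · n^2/2. For r = 9, n = 174: the density bound is (8/9) · 30276/2 = 13456. The integer-valued extremum is e(T(174, 9)) = 13455, which is strictly less than the density bound 13456 since 9 ∤ 174 (the parts of T(174, 9) cannot all be equal).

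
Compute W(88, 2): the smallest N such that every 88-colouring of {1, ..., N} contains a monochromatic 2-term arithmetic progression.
W(88, 2) = 88 + 1 = 89

A 2-term AP is any pair of integers, so a monochromatic 2-AP exists iff some colour is used at least twice. With 88 colours, the colouring i ↦ i on {1, ..., 88} uses each colour once, avoiding any monochromatic pair, so W(88, 2) > 88. For {1, ..., 89}, pigeonhole forces two integers of the same colour, which form a monochromatic 2-AP. Hence W(88, 2) = 89.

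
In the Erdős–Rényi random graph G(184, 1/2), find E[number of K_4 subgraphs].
E[# K_4] = C(184, 4) · (1/2)^C(4, 2) = 46217626 / 2^6 = 23108813/32 = 722150.40625

For each 4-subset S of vertices (there are C(184, 4) = 46217626 such S), let X_S = 1 if S induces a K_4 (all C(4, 2) = 6 edges present). Then P(X_S = 1) = (1/2)^6 = 1/64. By linearity of expectation, E[# K_4] = C(184, 4) · (1/2)^6 = 46217626 / 64 = 23108813/32 = 722150.40625.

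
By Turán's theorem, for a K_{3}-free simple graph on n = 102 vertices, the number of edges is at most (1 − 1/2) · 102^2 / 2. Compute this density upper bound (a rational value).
Turán density bound = (1/2) · 102^2/2 = 2601

Turán's theorem: ex(n, K_{r+1}) is achieved by the complete r-partite Turán graph T(n, r) with parts as balanced as possible, and is at most (1 − 1/r) · n^2/2. For r = 2, n = 102: the density bound is (1/2) · 10404/2 = 2601. Since 2 ∣ 102, the Turán graph T(102, 2) has parts of equal size 51, and its edge count e(T(102, 2)) = 2601 attains the density bound exactly.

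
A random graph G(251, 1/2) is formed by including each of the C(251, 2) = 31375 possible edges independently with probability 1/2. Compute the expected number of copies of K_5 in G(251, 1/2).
E[# K_5] = C(251, 5) · (1/2)^C(5, 2) = 7975914050 / 2^10 = 3987957025/512 ≈ 7788978.564453

For each 5-subset S of vertices (there are C(251, 5) = 7975914050 such S), let X_S = 1 if S induces a K_5 (all C(5, 2) = 10 edges present). Then P(X_S = 1) = (1/2)^10 = 1/1024. By linearity of expectation, E[# K_5] = C(251, 5) · (1/2)^10 = 7975914050 / 1024 = 3987957025/512 ≈ 7788978.564453.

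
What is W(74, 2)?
W(74, 2) = 74 + 1 = 75

A 2-term AP is any pair of integers, so a monochromatic 2-AP exists iff some colour is used at least twice. With 74 colours, the colouring i ↦ i on {1, ..., 74} uses each colour once, avoiding any monochromatic pair, so W(74, 2) > 74. For {1, ..., 75}, pigeonhole forces two integers of the same colour, which form a monochromatic 2-AP. Hence W(74, 2) = 75.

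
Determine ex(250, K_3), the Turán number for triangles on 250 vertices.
ex(250, K_3) = ⌊250^2/4⌋ = 15625

Mantel (1907): a triangle-free graph on n vertices has at most ⌊n^2/4⌋ edges, with equality for the complete bipartite graph K_{⌊n/2⌋, ⌈n/2⌉}. For n = 250: ⌊250^2/4⌋ = ⌊62500/4⌋ = 15625. The extremal graph is K_{125, 125}, which has 125·125 = 15625 edges.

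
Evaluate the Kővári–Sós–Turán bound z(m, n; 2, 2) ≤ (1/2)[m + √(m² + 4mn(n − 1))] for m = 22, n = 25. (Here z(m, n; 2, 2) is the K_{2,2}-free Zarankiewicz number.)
z(22, 25; 2, 2) ≤ (1/2)[22 + √(22² + 4·22·25·24)] = (1/2)[22 + √53284] = 126.4166

Kővári–Sós–Turán: let r_1, ..., r_22 be the row sums and z = Σ r_i the total number of 1s. Each pair of columns can share at most one row with both entries 1 (else a 2×2 all-ones block appears), so Σ_i C(r_i, 2) ≤ C(25, 2) = 300. By convexity Σ_i C(r_i, 2) ≥ 22·C(z/22, 2) = z(z − 22)/(2·22), giving z² − 22z − 22·25·24 ≤ 0 and hence z ≤ (1/2)[22 + √(484 + 4·13200)] = (1/2)[22 + √53284] ≈ (1/2)(22 + 230.8333) = 126.4166.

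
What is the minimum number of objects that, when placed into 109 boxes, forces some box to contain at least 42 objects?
n = (42 − 1)·109 + 1 = 4470

By the generalised pigeonhole principle, to guarantee some box contains ≥ r objects we need more than (r − 1) · k objects total. Threshold: n = (r − 1) · k + 1. With r = 42 and k = 109: n = 41 · 109 + 1 = 4469 + 1 = 4470. For n = 4469 = 41 · 109, we can put exactly 41 objects in every box, avoiding 42 in any single one — so 4470 is tight.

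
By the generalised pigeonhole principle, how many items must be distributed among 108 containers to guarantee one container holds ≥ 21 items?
n = (21 − 1)·108 + 1 = 2161

By the generalised pigeonhole principle, to guarantee some box contains ≥ r objects we need more than (r − 1) · k objects total. Threshold: n = (r − 1) · k + 1. With r = 21 and k = 108: n = 20 · 108 + 1 = 2160 + 1 = 2161. For n = 2160 = 20 · 108, we can put exactly 20 objects in every box, avoiding 21 in any single one — so 2161 is tight.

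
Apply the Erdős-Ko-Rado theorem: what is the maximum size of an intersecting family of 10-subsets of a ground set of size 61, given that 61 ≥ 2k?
max |F| = C(60, 9) = 14783142660

The Erdős-Ko-Rado theorem states: for n ≥ 2k, an intersecting family of k-subsets of an n-element set has size at most C(n − 1, k − 1), with equality for 'star' families {A ⊆ [n] : |A| = k, i ∈ A} (fix an element i). For n = 61, k = 10: C(60, 9) = 14783142660.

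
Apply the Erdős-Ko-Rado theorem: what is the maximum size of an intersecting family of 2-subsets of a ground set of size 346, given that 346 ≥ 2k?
max |F| = C(345, 1) = 345

Erdős-Ko-Rado (1961): when n ≥ 2k, max |F| = C(n−1, k−1). The bound is attained by the star {A : i ∈ A} for any fixed i ∈ [n]. Here C(346−1, 2−1) = C(345, 1) = 345.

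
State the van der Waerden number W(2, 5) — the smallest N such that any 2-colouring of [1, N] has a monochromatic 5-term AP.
W(2, 5) = 178

This is a classical value, W(2, 5) = 178, established by combining an explicit 2-colouring of {1, ..., 177} with no monochromatic 5-AP (giving the lower bound W(2, 5) > 177) and a finite case analysis / exhaustive computer search showing every 2-colouring of {1, ..., 178} has such an AP.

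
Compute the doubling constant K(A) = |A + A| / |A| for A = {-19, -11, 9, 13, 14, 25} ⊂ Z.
K = |A + A| / |A| = 21/6 = 7/2

Enumerate A + A = {a + b : a, b ∈ A}. With |A| = 6, there are |A|^2 = 36 ordered sum pairs; collecting distinct values, A + A = {-38, -30, -22, -10, -6, -5, -2, 2, 3, 6, 14, 18, 22, 23, 26, 27, 28, 34, 38, 39, 50}, so |A + A| = 21. Thus K = 21/6 = 7/2. For comparison, the minimum possible |A + A| over all 6-element sets is 2·6 − 1 = 11 (so min K = 11/6), attained only by arithmetic progressions.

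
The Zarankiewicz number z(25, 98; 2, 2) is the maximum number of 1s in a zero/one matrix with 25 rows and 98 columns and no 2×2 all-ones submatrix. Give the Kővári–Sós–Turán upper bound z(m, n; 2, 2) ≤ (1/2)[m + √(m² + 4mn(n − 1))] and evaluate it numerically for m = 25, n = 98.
z(25, 98; 2, 2) ≤ (1/2)[25 + √(25² + 4·25·98·97)] = (1/2)[25 + √951225] = 500.1538

Kővári–Sós–Turán: let r_1, ..., r_25 be the row sums and z = Σ r_i the total number of 1s. Each pair of columns can share at most one row with both entries 1 (else a 2×2 all-ones block appears), so Σ_i C(r_i, 2) ≤ C(98, 2) = 4753. By convexity Σ_i C(r_i, 2) ≥ 25·C(z/25, 2) = z(z − 25)/(2·25), giving z² − 25z − 25·98·97 ≤ 0 and hence z ≤ (1/2)[25 + √(625 + 4·237650)] = (1/2)[25 + √951225] ≈ (1/2)(25 + 975.3076) = 500.1538.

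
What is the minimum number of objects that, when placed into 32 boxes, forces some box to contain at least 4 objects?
n = (4 − 1)·32 + 1 = 97

By the generalised pigeonhole principle, to guarantee some box contains ≥ r objects we need more than (r − 1) · k objects total. Threshold: n = (r − 1) · k + 1. With r = 4 and k = 32: n = 3 · 32 + 1 = 96 + 1 = 97. For n = 96 = 3 · 32, we can put exactly 3 objects in every box, avoiding 4 in any single one — so 97 is tight.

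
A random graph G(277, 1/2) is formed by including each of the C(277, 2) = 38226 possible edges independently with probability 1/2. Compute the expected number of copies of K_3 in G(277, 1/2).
E[# K_3] = C(277, 3) · (1/2)^C(3, 2) = 3504050 / 2^3 = 1752025/4 = 438006.25

For each 3-subset S of vertices (there are C(277, 3) = 3504050 such S), let X_S = 1 if S induces a K_3 (all C(3, 2) = 3 edges present). Then P(X_S = 1) = (1/2)^3 = 1/8. By linearity of expectation, E[# K_3] = C(277, 3) · (1/2)^3 = 3504050 / 8 = 1752025/4 = 438006.25.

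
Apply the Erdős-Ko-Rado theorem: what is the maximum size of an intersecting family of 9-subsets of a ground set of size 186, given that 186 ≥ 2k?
max |F| = C(185, 8) = 29188758206595

Erdős-Ko-Rado (1961): when n ≥ 2k, max |F| = C(n−1, k−1). The bound is attained by the star {A : i ∈ A} for any fixed i ∈ [n]. Here C(186−1, 9−1) = C(185, 8) = 29188758206595.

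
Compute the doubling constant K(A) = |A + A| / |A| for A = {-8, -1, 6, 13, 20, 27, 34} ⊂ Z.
K = |A + A| / |A| = 13/7

Enumerate A + A = {a + b : a, b ∈ A}. With |A| = 7, there are |A|^2 = 49 ordered sum pairs; collecting distinct values, A + A = {-16, -9, -2, 5, 12, 19, 26, 33, 40, 47, 54, 61, 68}, so |A + A| = 13. Thus K = 13/7. Here |A + A| = 2|A| − 1 = 13, the minimum possible — so K = 13/7 is minimal, which holds iff A is an arithmetic progression.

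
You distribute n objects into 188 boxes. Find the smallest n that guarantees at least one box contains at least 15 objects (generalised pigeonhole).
n = (15 − 1)·188 + 1 = 2633

By the generalised pigeonhole principle, to guarantee some box contains ≥ r objects we need more than (r − 1) · k objects total. Threshold: n = (r − 1) · k + 1. With r = 15 and k = 188: n = 14 · 188 + 1 = 2632 + 1 = 2633. For n = 2632 = 14 · 188, we can put exactly 14 objects in every box, avoiding 15 in any single one — so 2633 is tight.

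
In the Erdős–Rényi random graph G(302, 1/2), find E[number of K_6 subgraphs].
E[# K_6] = C(302, 6) · (1/2)^C(6, 2) = 1002319312995 / 2^15 ≈ 30588357.940521

For each 6-subset S of vertices (there are C(302, 6) = 1002319312995 such S), let X_S = 1 if S induces a K_6 (all C(6, 2) = 15 edges present). Then P(X_S = 1) = (1/2)^15 = 1/32768. By linearity of expectation, E[# K_6] = C(302, 6) · (1/2)^15 = 1002319312995 / 32768 ≈ 30588357.940521.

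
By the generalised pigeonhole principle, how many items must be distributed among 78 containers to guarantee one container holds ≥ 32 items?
n = (32 − 1)·78 + 1 = 2419

By the generalised pigeonhole principle, to guarantee some box contains ≥ r objects we need more than (r − 1) · k objects total. Threshold: n = (r − 1) · k + 1. With r = 32 and k = 78: n = 31 · 78 + 1 = 2418 + 1 = 2419. For n = 2418 = 31 · 78, we can put exactly 31 objects in every box, avoiding 32 in any single one — so 2419 is tight.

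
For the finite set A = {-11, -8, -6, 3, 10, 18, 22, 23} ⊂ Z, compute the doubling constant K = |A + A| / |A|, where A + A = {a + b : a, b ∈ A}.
K = |A + A| / |A| = 35/8

Enumerate A + A = {a + b : a, b ∈ A}. With |A| = 8, there are |A|^2 = 64 ordered sum pairs; collecting distinct values, A + A = {-22, -19, -17, -16, -14, -12, -8, -5, -3, -1, 2, 4, 6, 7, 10, 11, 12, 13, 14, 15, 16, 17, 20, 21, 25, 26, 28, 32, 33, 36, 40, 41, 44, 45, 46}, so |A + A| = 35. Thus K = 35/8. For comparison, the minimum possible |A + A| over all 8-element sets is 2·8 − 1 = 15 (so min K = 15/8), attained only by arithmetic progressions.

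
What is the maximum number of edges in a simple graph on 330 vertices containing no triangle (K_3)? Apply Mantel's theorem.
ex(330, K_3) = ⌊330^2/4⌋ = 27225

Mantel (1907): a triangle-free graph on n vertices has at most ⌊n^2/4⌋ edges, with equality for the complete bipartite graph K_{⌊n/2⌋, ⌈n/2⌉}. For n = 330: ⌊330^2/4⌋ = ⌊108900/4⌋ = 27225. The extremal graph is K_{165, 165}, which has 165·165 = 27225 edges.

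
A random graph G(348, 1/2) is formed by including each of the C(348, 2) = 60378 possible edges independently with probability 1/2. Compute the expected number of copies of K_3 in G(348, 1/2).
E[# K_3] = C(348, 3) · (1/2)^C(3, 2) = 6963596 / 2^3 = 1740899/2 = 870449.5

For each 3-subset S of vertices (there are C(348, 3) = 6963596 such S), let X_S = 1 if S induces a K_3 (all C(3, 2) = 3 edges present). Then P(X_S = 1) = (1/2)^3 = 1/8. By linearity of expectation, E[# K_3] = C(348, 3) · (1/2)^3 = 6963596 / 8 = 1740899/2 = 870449.5.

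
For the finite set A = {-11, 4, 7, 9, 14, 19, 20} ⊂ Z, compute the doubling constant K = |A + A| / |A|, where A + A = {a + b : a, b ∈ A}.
K = |A + A| / |A| = 24/7

Enumerate A + A = {a + b : a, b ∈ A}. With |A| = 7, there are |A|^2 = 49 ordered sum pairs; collecting distinct values, A + A = {-22, -7, -4, -2, 3, 8, 9, 11, 13, 14, 16, 18, 21, 23, 24, 26, 27, 28, 29, 33, 34, 38, 39, 40}, so |A + A| = 24. Thus K = 24/7. For comparison, the minimum possible |A + A| over all 7-element sets is 2·7 − 1 = 13 (so min K = 13/7), attained only by arithmetic progressions.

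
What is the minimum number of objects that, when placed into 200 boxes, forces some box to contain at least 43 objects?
n = (43 − 1)·200 + 1 = 8401

By the generalised pigeonhole principle, to guarantee some box contains ≥ r objects we need more than (r − 1) · k objects total. Threshold: n = (r − 1) · k + 1. With r = 43 and k = 200: n = 42 · 200 + 1 = 8400 + 1 = 8401. For n = 8400 = 42 · 200, we can put exactly 42 objects in every box, avoiding 43 in any single one — so 8401 is tight.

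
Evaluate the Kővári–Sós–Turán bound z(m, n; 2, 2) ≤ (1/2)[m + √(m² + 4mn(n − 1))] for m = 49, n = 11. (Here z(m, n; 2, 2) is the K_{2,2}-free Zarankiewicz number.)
z(49, 11; 2, 2) ≤ (1/2)[49 + √(49² + 4·49·11·10)] = (1/2)[49 + √23961] = 101.8967

Kővári–Sós–Turán: let r_1, ..., r_49 be the row sums and z = Σ r_i the total number of 1s. Each pair of columns can share at most one row with both entries 1 (else a 2×2 all-ones block appears), so Σ_i C(r_i, 2) ≤ C(11, 2) = 55. By convexity Σ_i C(r_i, 2) ≥ 49·C(z/49, 2) = z(z − 49)/(2·49), giving z² − 49z − 49·11·10 ≤ 0 and hence z ≤ (1/2)[49 + √(2401 + 4·5390)] = (1/2)[49 + √23961] ≈ (1/2)(49 + 154.7934) = 101.8967.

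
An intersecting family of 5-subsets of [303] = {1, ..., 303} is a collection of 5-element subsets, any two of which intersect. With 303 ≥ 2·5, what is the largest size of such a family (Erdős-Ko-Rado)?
max |F| = C(302, 4) = 339746225

The Erdős-Ko-Rado theorem states: for n ≥ 2k, an intersecting family of k-subsets of an n-element set has size at most C(n − 1, k − 1), with equality for 'star' families {A ⊆ [n] : |A| = k, i ∈ A} (fix an element i). For n = 303, k = 5: C(302, 4) = 339746225.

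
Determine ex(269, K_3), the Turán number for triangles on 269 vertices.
ex(269, K_3) = ⌊269^2/4⌋ = 18090

Mantel (1907): a triangle-free graph on n vertices has at most ⌊n^2/4⌋ edges, with equality for the complete bipartite graph K_{⌊n/2⌋, ⌈n/2⌉}. For n = 269: ⌊269^2/4⌋ = ⌊72361/4⌋ = 18090. The extremal graph is K_{134, 135}, which has 134·135 = 18090 edges.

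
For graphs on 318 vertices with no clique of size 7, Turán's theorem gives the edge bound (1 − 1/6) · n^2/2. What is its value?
Turán density bound = (5/6) · 318^2/2 = 42135

Turán's theorem: ex(n, K_{r+1}) is achieved by the complete r-partite Turán graph T(n, r) with parts as balanced as possible, and is at most (1 − 1/r) · n^2/2. For r = 6, n = 318: the density bound is (5/6) · 101124/2 = 42135. Since 6 ∣ 318, the Turán graph T(318, 6) has parts of equal size 53, and its edge count e(T(318, 6)) = 42135 attains the density bound exactly.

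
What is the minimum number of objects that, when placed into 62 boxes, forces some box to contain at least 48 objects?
n = (48 − 1)·62 + 1 = 2915

By the generalised pigeonhole principle, to guarantee some box contains ≥ r objects we need more than (r − 1) · k objects total. Threshold: n = (r − 1) · k + 1. With r = 48 and k = 62: n = 47 · 62 + 1 = 2914 + 1 = 2915. For n = 2914 = 47 · 62, we can put exactly 47 objects in every box, avoiding 48 in any single one — so 2915 is tight.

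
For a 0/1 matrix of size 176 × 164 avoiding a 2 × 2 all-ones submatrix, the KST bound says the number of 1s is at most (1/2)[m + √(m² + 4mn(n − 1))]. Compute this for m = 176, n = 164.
z(176, 164; 2, 2) ≤ (1/2)[176 + √(176² + 4·176·164·163)] = (1/2)[176 + √18850304] = 2258.8468

Kővári–Sós–Turán: let r_1, ..., r_176 be the row sums and z = Σ r_i the total number of 1s. Each pair of columns can share at most one row with both entries 1 (else a 2×2 all-ones block appears), so Σ_i C(r_i, 2) ≤ C(164, 2) = 13366. By convexity Σ_i C(r_i, 2) ≥ 176·C(z/176, 2) = z(z − 176)/(2·176), giving z² − 176z − 176·164·163 ≤ 0 and hence z ≤ (1/2)[176 + √(30976 + 4·4704832)] = (1/2)[176 + √18850304] ≈ (1/2)(176 + 4341.6937) = 2258.8468.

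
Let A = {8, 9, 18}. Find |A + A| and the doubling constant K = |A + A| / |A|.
K = |A + A| / |A| = 6/3 = 2

Enumerate A + A = {a + b : a, b ∈ A}. With |A| = 3, there are |A|^2 = 9 ordered sum pairs; collecting distinct values, A + A = {16, 17, 18, 26, 27, 36}, so |A + A| = 6. Thus K = 6/3 = 2. For comparison, the minimum possible |A + A| over all 3-element sets is 2·3 − 1 = 5 (so min K = 5/3), attained only by arithmetic progressions.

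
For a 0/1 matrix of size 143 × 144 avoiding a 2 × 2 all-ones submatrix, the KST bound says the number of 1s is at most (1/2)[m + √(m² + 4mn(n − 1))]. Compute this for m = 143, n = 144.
z(143, 144; 2, 2) ≤ (1/2)[143 + √(143² + 4·143·144·143)] = (1/2)[143 + √11799073] = 1788.9889

Kővári–Sós–Turán: let r_1, ..., r_143 be the row sums and z = Σ r_i the total number of 1s. Each pair of columns can share at most one row with both entries 1 (else a 2×2 all-ones block appears), so Σ_i C(r_i, 2) ≤ C(144, 2) = 10296. By convexity Σ_i C(r_i, 2) ≥ 143·C(z/143, 2) = z(z − 143)/(2·143), giving z² − 143z − 143·144·143 ≤ 0 and hence z ≤ (1/2)[143 + √(20449 + 4·2944656)] = (1/2)[143 + √11799073] ≈ (1/2)(143 + 3434.9779) = 1788.9889.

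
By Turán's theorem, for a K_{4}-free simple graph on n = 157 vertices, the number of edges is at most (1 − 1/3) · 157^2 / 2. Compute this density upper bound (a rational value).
Turán density bound = (2/3) · 157^2/2 = 24649/3 ≈ 8216.3333

Turán's theorem: ex(n, K_{r+1}) is achieved by the complete r-partite Turán graph T(n, r) with parts as balanced as possible, and is at most (1 − 1/r) · n^2/2. For r = 3, n = 157: the density bound is (2/3) · 24649/2 = 24649/3 ≈ 8216.3333. The integer-valued extremum is e(T(157, 3)) = 8216, which is strictly less than the density bound 24649/3 since 3 ∤ 157 (the parts of T(157, 3) cannot all be equal).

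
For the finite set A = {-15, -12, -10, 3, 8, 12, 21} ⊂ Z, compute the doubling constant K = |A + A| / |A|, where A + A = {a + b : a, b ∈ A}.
K = |A + A| / |A| = 24/7

Enumerate A + A = {a + b : a, b ∈ A}. With |A| = 7, there are |A|^2 = 49 ordered sum pairs; collecting distinct values, A + A = {-30, -27, -25, -24, -22, -20, -12, -9, -7, -4, -3, -2, 0, 2, 6, 9, 11, 15, 16, 20, 24, 29, 33, 42}, so |A + A| = 24. Thus K = 24/7. For comparison, the minimum possible |A + A| over all 7-element sets is 2·7 − 1 = 13 (so min K = 13/7), attained only by arithmetic progressions.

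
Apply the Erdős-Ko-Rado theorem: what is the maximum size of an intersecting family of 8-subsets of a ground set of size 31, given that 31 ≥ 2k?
max |F| = C(30, 7) = 2035800

The Erdős-Ko-Rado theorem states: for n ≥ 2k, an intersecting family of k-subsets of an n-element set has size at most C(n − 1, k − 1), with equality for 'star' families {A ⊆ [n] : |A| = k, i ∈ A} (fix an element i). For n = 31, k = 8: C(30, 7) = 2035800.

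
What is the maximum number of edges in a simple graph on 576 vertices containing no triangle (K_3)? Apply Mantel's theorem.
ex(576, K_3) = ⌊576^2/4⌋ = 82944

Mantel (1907): a triangle-free graph on n vertices has at most ⌊n^2/4⌋ edges, with equality for the complete bipartite graph K_{⌊n/2⌋, ⌈n/2⌉}. For n = 576: ⌊576^2/4⌋ = ⌊331776/4⌋ = 82944. The extremal graph is K_{288, 288}, which has 288·288 = 82944 edges.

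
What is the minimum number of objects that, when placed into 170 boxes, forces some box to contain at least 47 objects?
n = (47 − 1)·170 + 1 = 7821

By the generalised pigeonhole principle, to guarantee some box contains ≥ r objects we need more than (r − 1) · k objects total. Threshold: n = (r − 1) · k + 1. With r = 47 and k = 170: n = 46 · 170 + 1 = 7820 + 1 = 7821. For n = 7820 = 46 · 170, we can put exactly 46 objects in every box, avoiding 47 in any single one — so 7821 is tight.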